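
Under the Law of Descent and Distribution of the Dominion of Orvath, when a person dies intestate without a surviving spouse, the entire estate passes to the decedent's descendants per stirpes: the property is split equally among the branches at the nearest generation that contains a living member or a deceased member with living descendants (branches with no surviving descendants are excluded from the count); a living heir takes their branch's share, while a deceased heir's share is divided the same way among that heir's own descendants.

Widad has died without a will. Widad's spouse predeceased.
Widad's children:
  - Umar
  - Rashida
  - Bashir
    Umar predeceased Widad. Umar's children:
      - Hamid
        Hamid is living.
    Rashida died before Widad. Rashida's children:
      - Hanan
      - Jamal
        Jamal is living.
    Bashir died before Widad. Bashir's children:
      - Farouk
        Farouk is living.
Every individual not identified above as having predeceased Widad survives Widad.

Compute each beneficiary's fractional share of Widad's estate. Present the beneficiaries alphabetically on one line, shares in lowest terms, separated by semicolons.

There is no surviving spouse, so the entire estate passes to Widad's descendants per stirpes.
The estate is divided into 3 equal shares of 1/3 among Umar, Rashida, Bashir.
Umar predeceased; the 1/3 allotted to Umar's branch passes to Umar's issue by representation.
Hamid is the sole taker at this level and receives the full 1/3.
Rashida predeceased; the 1/3 allotted to Rashida's branch passes to Rashida's issue by representation.
The 1/3 is divided into 2 equal shares of 1/6 among Hanan, Jamal.
Hanan is living and takes 1/6.
Jamal is living and takes 1/6.
Bashir predeceased; the 1/3 allotted to Bashir's branch passes to Bashir's issue by representation.
Farouk is the sole taker at this level and receives the full 1/3.

Farouk 1/3; Hamid 1/3; Hanan 1/6; Jamal 1/6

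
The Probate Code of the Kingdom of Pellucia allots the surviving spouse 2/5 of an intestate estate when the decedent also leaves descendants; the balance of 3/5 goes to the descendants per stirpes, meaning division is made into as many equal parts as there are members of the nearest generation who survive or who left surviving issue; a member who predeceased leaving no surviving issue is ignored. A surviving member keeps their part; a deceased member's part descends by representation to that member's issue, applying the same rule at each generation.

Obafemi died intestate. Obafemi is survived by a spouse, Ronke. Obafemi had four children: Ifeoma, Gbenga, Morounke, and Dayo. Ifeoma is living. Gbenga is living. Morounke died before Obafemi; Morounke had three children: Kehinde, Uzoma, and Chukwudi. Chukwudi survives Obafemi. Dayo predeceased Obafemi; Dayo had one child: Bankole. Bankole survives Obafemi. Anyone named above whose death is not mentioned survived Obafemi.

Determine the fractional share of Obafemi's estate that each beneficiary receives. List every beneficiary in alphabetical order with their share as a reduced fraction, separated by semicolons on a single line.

Bankole 3/20; Chukwudi 1/20; Gbenga 3/20; Ifeoma 3/20; Kehinde 1/20; Ronke 2/5; Uzoma 1/20

Ronke, as surviving spouse, takes 2/5.
The remaining 3/5 passes to Obafemi's descendants per stirpes.
The 3/5 is divided into 4 equal shares of 3/20 among Ifeoma, Gbenga, Morounke, Dayo.
Ifeoma is living and takes 3/20.
Gbenga is living and takes 3/20.
Morounke predeceased; the 3/20 allotted to Morounke's branch passes to Morounke's issue by representation.
The 3/20 is divided into 3 equal shares of 1/20 among Kehinde, Uzoma, Chukwudi.
Kehinde is living and takes 1/20.
Uzoma is living and takes 1/20.
Chukwudi is living and takes 1/20.
Dayo predeceased; the 3/20 allotted to Dayo's branch passes to Dayo's issue by representation.
Bankole is the sole taker at this level and receives the full 3/20.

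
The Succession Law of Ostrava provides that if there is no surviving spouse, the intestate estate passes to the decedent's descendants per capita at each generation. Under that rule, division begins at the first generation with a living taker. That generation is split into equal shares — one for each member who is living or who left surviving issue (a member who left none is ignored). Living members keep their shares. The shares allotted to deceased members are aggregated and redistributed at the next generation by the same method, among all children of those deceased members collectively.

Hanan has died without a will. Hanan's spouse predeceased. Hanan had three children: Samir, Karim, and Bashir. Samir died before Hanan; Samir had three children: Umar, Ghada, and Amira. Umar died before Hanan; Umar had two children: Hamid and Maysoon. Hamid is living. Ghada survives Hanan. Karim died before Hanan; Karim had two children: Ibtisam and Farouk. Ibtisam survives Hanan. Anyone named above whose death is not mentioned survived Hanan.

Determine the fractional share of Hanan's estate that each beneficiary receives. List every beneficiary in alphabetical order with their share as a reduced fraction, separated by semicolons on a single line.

Amira 2/15; Bashir 1/3; Farouk 2/15; Ghada 2/15; Hamid 1/15; Ibtisam 2/15; Maysoon 1/15

There is no surviving spouse, so the entire estate passes to Hanan's descendants per capita at each generation.
At generation 1 (Samir, Karim, Bashir) there are 3 shares of (1)/3 = 1/3 each.
Living: Bashir — each takes 1/3.
Deceased: Samir and Karim. Their combined 2/3 is pooled and carried to generation 2.
At generation 2 (Umar, Ghada, Amira, Ibtisam, Farouk) there are 5 shares of (2/3)/5 = 2/15 each.
Living: Ghada, Amira, Ibtisam, and Farouk — each takes 2/15.
Deceased: Umar. That 2/15 share is carried to generation 3.
At generation 3 (Hamid, Maysoon) there are 2 shares of (2/15)/2 = 1/15 each.
Living: Hamid and Maysoon — each takes 1/15.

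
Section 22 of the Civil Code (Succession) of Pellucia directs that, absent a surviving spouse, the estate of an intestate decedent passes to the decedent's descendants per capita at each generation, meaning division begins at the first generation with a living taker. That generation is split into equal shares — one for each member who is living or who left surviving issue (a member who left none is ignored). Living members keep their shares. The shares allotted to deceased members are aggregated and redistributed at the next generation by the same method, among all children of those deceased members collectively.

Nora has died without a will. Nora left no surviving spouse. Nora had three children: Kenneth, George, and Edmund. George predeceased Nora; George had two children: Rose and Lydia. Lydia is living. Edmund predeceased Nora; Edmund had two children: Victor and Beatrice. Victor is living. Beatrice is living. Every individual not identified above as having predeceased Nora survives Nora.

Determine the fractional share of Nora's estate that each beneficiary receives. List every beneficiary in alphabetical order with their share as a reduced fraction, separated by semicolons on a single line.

There is no surviving spouse, so the entire estate passes to Nora's descendants per capita at each generation.
At generation 1 (Kenneth, George, Edmund) there are 3 shares of (1)/3 = 1/3 each.
Living: Kenneth — each takes 1/3.
Deceased: George and Edmund. Their combined 2/3 is pooled and carried to generation 2.
At generation 2 (Rose, Lydia, Victor, Beatrice) there are 4 shares of (2/3)/4 = 1/6 each.
Living: Rose, Lydia, Victor, and Beatrice — each takes 1/6.

Beatrice 1/6; Kenneth 1/3; Lydia 1/6; Rose 1/6; Victor 1/6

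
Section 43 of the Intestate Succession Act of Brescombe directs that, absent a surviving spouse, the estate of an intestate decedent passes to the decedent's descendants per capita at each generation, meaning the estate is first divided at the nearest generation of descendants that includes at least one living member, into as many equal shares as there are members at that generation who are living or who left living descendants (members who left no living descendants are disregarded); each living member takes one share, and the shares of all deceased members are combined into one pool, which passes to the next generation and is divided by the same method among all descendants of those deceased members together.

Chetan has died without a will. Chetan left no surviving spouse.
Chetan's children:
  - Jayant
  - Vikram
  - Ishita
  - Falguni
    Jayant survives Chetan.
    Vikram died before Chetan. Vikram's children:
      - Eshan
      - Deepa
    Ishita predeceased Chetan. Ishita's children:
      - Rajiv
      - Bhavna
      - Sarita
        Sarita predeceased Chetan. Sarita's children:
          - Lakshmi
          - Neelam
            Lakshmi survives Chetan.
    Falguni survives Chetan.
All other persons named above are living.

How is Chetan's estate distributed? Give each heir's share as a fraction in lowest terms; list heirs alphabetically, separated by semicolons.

There is no surviving spouse, so the entire estate passes to Chetan's descendants per capita at each generation.
At generation 1 (Jayant, Vikram, Ishita, Falguni) there are 4 shares of (1)/4 = 1/4 each.
Living: Jayant and Falguni — each takes 1/4.
Deceased: Vikram and Ishita. Their combined 1/2 is pooled and carried to generation 2.
At generation 2 (Eshan, Deepa, Rajiv, Bhavna, Sarita) there are 5 shares of (1/2)/5 = 1/10 each.
Living: Eshan, Deepa, Rajiv, and Bhavna — each takes 1/10.
Deceased: Sarita. That 1/10 share is carried to generation 3.
At generation 3 (Lakshmi, Neelam) there are 2 shares of (1/10)/2 = 1/20 each.
Living: Lakshmi and Neelam — each takes 1/20.

Bhavna 1/10; Deepa 1/10; Eshan 1/10; Falguni 1/4; Jayant 1/4; Lakshmi 1/20; Neelam 1/20; Rajiv 1/10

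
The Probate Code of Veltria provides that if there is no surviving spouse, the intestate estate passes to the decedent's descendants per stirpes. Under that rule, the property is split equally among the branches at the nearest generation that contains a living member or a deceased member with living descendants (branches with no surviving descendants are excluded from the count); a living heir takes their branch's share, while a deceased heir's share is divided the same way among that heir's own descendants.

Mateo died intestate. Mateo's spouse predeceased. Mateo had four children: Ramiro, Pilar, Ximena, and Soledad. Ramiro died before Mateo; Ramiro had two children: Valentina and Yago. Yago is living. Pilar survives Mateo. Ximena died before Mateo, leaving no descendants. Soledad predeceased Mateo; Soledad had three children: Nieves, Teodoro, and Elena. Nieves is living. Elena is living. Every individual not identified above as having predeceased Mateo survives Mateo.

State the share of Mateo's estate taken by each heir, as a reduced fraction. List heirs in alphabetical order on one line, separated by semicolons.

Elena 1/9; Nieves 1/9; Pilar 1/3; Teodoro 1/9; Valentina 1/6; Yago 1/6

There is no surviving spouse, so the entire estate passes to Mateo's descendants per stirpes.
Ximena left no surviving issue, so that branch lapses and is disregarded.
The estate is divided into 3 equal shares of 1/3 among Ramiro, Pilar, Soledad.
Ramiro predeceased; the 1/3 allotted to Ramiro's branch passes to Ramiro's issue by representation.
The 1/3 is divided into 2 equal shares of 1/6 among Valentina, Yago.
Valentina is living and takes 1/6.
Yago is living and takes 1/6.
Pilar is living and takes 1/3.
Soledad predeceased; the 1/3 allotted to Soledad's branch passes to Soledad's issue by representation.
The 1/3 is divided into 3 equal shares of 1/9 among Nieves, Teodoro, Elena.
Nieves is living and takes 1/9.
Teodoro is living and takes 1/9.
Elena is living and takes 1/9.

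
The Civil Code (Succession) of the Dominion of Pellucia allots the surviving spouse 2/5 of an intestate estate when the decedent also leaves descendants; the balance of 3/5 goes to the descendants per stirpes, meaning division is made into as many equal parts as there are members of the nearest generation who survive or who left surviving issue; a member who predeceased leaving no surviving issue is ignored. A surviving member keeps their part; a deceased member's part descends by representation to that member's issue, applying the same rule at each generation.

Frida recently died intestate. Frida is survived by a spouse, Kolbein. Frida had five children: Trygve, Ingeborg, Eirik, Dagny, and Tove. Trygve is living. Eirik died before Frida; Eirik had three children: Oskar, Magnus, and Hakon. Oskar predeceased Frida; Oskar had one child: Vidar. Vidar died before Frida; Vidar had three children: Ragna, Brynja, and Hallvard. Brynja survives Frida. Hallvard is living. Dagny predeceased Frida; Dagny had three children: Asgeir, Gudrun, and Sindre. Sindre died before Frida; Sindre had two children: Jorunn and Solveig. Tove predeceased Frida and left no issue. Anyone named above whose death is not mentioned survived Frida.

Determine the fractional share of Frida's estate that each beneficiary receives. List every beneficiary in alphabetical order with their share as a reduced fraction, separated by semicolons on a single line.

Kolbein, as surviving spouse, takes 2/5.
The remaining 3/5 passes to Frida's descendants per stirpes.
Tove left no surviving issue, so that branch lapses and is disregarded.
The 3/5 is divided into 4 equal shares of 3/20 among Trygve, Ingeborg, Eirik, Dagny.
Trygve is living and takes 3/20.
Ingeborg is living and takes 3/20.
Eirik predeceased; the 3/20 allotted to Eirik's branch passes to Eirik's issue by representation.
The 3/20 is divided into 3 equal shares of 1/20 among Oskar, Magnus, Hakon.
Oskar predeceased; the 1/20 allotted to Oskar's branch passes to Oskar's issue by representation.
Vidar's line is the sole branch at this level, so the full 1/20 passes to Vidar's issue by representation.
The 1/20 is divided into 3 equal shares of 1/60 among Ragna, Brynja, Hallvard.
Ragna is living and takes 1/60.
Brynja is living and takes 1/60.
Hallvard is living and takes 1/60.
Magnus is living and takes 1/20.
Hakon is living and takes 1/20.
Dagny predeceased; the 3/20 allotted to Dagny's branch passes to Dagny's issue by representation.
The 3/20 is divided into 3 equal shares of 1/20 among Asgeir, Gudrun, Sindre.
Asgeir is living and takes 1/20.
Gudrun is living and takes 1/20.
Sindre predeceased; the 1/20 allotted to Sindre's branch passes to Sindre's issue by representation.
The 1/20 is divided into 2 equal shares of 1/40 among Jorunn, Solveig.
Jorunn is living and takes 1/40.
Solveig is living and takes 1/40.

Asgeir 1/20; Brynja 1/60; Gudrun 1/20; Hakon 1/20; Hallvard 1/60; Ingeborg 3/20; Jorunn 1/40; Kolbein 2/5; Magnus 1/20; Ragna 1/60; Solveig 1/40; Trygve 3/20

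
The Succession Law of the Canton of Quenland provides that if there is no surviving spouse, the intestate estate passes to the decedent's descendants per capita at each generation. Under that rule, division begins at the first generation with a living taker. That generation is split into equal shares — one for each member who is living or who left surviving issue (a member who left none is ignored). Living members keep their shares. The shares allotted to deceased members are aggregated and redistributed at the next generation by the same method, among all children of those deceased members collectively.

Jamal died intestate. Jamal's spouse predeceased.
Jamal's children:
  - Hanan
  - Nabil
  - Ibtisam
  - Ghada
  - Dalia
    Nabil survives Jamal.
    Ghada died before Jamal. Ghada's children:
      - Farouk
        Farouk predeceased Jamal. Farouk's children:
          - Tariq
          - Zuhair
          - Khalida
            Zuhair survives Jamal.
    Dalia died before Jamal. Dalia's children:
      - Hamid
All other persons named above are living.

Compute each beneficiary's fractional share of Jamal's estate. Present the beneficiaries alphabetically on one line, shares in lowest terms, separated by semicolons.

There is no surviving spouse, so the entire estate passes to Jamal's descendants per capita at each generation.
At generation 1 (Hanan, Nabil, Ibtisam, Ghada, Dalia) there are 5 shares of (1)/5 = 1/5 each.
Living: Hanan, Nabil, and Ibtisam — each takes 1/5.
Deceased: Ghada and Dalia. Their combined 2/5 is pooled and carried to generation 2.
At generation 2 (Farouk, Hamid) there are 2 shares of (2/5)/2 = 1/5 each.
Living: Hamid — each takes 1/5.
Deceased: Farouk. That 1/5 share is carried to generation 3.
At generation 3 (Tariq, Zuhair, Khalida) there are 3 shares of (1/5)/3 = 1/15 each.
Living: Tariq, Zuhair, and Khalida — each takes 1/15.

Hamid 1/5; Hanan 1/5; Ibtisam 1/5; Khalida 1/15; Nabil 1/5; Tariq 1/15; Zuhair 1/15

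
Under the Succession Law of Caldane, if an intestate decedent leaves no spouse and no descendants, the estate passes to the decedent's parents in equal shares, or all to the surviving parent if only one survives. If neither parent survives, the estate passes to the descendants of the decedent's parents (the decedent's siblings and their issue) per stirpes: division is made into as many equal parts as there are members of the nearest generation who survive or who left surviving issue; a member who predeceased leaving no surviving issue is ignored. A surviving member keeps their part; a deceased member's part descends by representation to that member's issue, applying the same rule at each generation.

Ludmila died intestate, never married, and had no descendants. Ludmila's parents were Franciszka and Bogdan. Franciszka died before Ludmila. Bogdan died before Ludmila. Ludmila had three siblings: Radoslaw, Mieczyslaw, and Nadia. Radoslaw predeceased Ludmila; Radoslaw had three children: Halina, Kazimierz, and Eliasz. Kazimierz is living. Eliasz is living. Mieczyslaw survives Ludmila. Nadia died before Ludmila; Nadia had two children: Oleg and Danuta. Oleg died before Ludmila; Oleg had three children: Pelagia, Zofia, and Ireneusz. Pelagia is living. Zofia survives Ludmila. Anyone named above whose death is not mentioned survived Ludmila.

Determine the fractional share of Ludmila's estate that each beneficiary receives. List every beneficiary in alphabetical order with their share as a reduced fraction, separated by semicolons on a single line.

Danuta 1/6; Eliasz 1/9; Halina 1/9; Ireneusz 1/18; Kazimierz 1/9; Mieczyslaw 1/3; Pelagia 1/18; Zofia 1/18

Neither parent survives and there are no descendants, so the estate passes to Ludmila's siblings and their issue per stirpes.
The estate is divided into 3 equal shares of 1/3 among Radoslaw, Mieczyslaw, Nadia.
Radoslaw predeceased; the 1/3 allotted to Radoslaw's branch passes to Radoslaw's issue by representation.
The 1/3 is divided into 3 equal shares of 1/9 among Halina, Kazimierz, Eliasz.
Halina is living and takes 1/9.
Kazimierz is living and takes 1/9.
Eliasz is living and takes 1/9.
Mieczyslaw is living and takes 1/3.
Nadia predeceased; the 1/3 allotted to Nadia's branch passes to Nadia's issue by representation.
The 1/3 is divided into 2 equal shares of 1/6 among Oleg, Danuta.
Oleg predeceased; the 1/6 allotted to Oleg's branch passes to Oleg's issue by representation.
The 1/6 is divided into 3 equal shares of 1/18 among Pelagia, Zofia, Ireneusz.
Pelagia is living and takes 1/18.
Zofia is living and takes 1/18.
Ireneusz is living and takes 1/18.
Danuta is living and takes 1/6.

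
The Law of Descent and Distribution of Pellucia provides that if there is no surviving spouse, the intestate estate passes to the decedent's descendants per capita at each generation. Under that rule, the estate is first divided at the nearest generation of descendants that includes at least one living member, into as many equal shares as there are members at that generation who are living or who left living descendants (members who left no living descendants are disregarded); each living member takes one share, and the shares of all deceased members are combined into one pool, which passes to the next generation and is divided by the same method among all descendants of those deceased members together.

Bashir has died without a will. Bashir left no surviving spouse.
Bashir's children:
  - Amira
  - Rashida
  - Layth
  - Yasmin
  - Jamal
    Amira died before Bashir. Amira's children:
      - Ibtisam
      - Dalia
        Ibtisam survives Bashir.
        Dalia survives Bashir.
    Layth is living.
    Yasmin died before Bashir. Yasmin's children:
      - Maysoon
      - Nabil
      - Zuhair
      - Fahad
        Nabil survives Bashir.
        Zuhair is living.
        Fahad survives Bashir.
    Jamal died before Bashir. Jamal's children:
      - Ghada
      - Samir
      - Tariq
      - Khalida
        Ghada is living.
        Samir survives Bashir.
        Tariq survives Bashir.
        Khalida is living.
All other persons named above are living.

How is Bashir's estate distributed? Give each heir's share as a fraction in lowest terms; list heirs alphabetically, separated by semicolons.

Dalia 3/50; Fahad 3/50; Ghada 3/50; Ibtisam 3/50; Khalida 3/50; Layth 1/5; Maysoon 3/50; Nabil 3/50; Rashida 1/5; Samir 3/50; Tariq 3/50; Zuhair 3/50

There is no surviving spouse, so the entire estate passes to Bashir's descendants per capita at each generation.
At generation 1 (Amira, Rashida, Layth, Yasmin, Jamal) there are 5 shares of (1)/5 = 1/5 each.
Living: Rashida and Layth — each takes 1/5.
Deceased: Amira, Yasmin, and Jamal. Their combined 3/5 is pooled and carried to generation 2.
At generation 2 (Ibtisam, Dalia, Maysoon, Nabil, Zuhair, Fahad, Ghada, Samir, Tariq, Khalida) there are 10 shares of (3/5)/10 = 3/50 each.
Living: Ibtisam, Dalia, Maysoon, Nabil, Zuhair, Fahad, Ghada, Samir, Tariq, and Khalida — each takes 3/50.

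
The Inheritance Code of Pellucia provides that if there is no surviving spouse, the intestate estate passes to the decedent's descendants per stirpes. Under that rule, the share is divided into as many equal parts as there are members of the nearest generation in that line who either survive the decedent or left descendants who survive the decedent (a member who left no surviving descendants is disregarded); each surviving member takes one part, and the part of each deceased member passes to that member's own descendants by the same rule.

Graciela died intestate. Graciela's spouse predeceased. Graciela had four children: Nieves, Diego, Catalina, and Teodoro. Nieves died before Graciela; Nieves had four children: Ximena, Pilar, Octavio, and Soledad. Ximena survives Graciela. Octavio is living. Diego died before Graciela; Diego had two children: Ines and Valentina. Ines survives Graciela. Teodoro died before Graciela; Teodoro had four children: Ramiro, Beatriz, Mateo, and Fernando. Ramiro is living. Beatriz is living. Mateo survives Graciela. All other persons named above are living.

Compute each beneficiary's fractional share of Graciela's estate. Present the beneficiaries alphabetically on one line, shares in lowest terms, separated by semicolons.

Beatriz 1/16; Catalina 1/4; Fernando 1/16; Ines 1/8; Mateo 1/16; Octavio 1/16; Pilar 1/16; Ramiro 1/16; Soledad 1/16; Valentina 1/8; Ximena 1/16

There is no surviving spouse, so the entire estate passes to Graciela's descendants per stirpes.
The estate is divided into 4 equal shares of 1/4 among Nieves, Diego, Catalina, Teodoro.
Nieves predeceased; the 1/4 allotted to Nieves's branch passes to Nieves's issue by representation.
The 1/4 is divided into 4 equal shares of 1/16 among Ximena, Pilar, Octavio, Soledad.
Ximena is living and takes 1/16.
Pilar is living and takes 1/16.
Octavio is living and takes 1/16.
Soledad is living and takes 1/16.
Diego predeceased; the 1/4 allotted to Diego's branch passes to Diego's issue by representation.
The 1/4 is divided into 2 equal shares of 1/8 among Ines, Valentina.
Ines is living and takes 1/8.
Valentina is living and takes 1/8.
Catalina is living and takes 1/4.
Teodoro predeceased; the 1/4 allotted to Teodoro's branch passes to Teodoro's issue by representation.
The 1/4 is divided into 4 equal shares of 1/16 among Ramiro, Beatriz, Mateo, Fernando.
Ramiro is living and takes 1/16.
Beatriz is living and takes 1/16.
Mateo is living and takes 1/16.
Fernando is living and takes 1/16.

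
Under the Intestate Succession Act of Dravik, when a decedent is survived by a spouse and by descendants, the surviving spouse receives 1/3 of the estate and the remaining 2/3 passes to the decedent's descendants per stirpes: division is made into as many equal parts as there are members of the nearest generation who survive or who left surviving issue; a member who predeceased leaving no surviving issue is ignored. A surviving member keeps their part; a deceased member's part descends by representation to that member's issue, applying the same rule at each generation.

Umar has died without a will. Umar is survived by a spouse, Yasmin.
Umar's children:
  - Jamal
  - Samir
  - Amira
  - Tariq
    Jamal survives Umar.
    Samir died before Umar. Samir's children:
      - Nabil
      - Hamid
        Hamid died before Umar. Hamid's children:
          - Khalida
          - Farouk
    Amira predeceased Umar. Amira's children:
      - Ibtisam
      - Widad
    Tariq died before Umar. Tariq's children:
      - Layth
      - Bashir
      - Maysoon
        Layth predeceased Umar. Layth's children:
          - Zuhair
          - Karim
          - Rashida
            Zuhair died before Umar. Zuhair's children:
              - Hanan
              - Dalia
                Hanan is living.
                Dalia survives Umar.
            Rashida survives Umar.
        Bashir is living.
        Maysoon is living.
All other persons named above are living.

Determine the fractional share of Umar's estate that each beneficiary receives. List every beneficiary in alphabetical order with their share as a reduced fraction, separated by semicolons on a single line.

Bashir 1/18; Dalia 1/108; Farouk 1/24; Hanan 1/108; Ibtisam 1/12; Jamal 1/6; Karim 1/54; Khalida 1/24; Maysoon 1/18; Nabil 1/12; Rashida 1/54; Widad 1/12; Yasmin 1/3

Yasmin, as surviving spouse, takes 1/3.
The remaining 2/3 passes to Umar's descendants per stirpes.
The 2/3 is divided into 4 equal shares of 1/6 among Jamal, Samir, Amira, Tariq.
Jamal is living and takes 1/6.
Samir predeceased; the 1/6 allotted to Samir's branch passes to Samir's issue by representation.
The 1/6 is divided into 2 equal shares of 1/12 among Nabil, Hamid.
Nabil is living and takes 1/12.
Hamid predeceased; the 1/12 allotted to Hamid's branch passes to Hamid's issue by representation.
The 1/12 is divided into 2 equal shares of 1/24 among Khalida, Farouk.
Khalida is living and takes 1/24.
Farouk is living and takes 1/24.
Amira predeceased; the 1/6 allotted to Amira's branch passes to Amira's issue by representation.
The 1/6 is divided into 2 equal shares of 1/12 among Ibtisam, Widad.
Ibtisam is living and takes 1/12.
Widad is living and takes 1/12.
Tariq predeceased; the 1/6 allotted to Tariq's branch passes to Tariq's issue by representation.
The 1/6 is divided into 3 equal shares of 1/18 among Layth, Bashir, Maysoon.
Layth predeceased; the 1/18 allotted to Layth's branch passes to Layth's issue by representation.
The 1/18 is divided into 3 equal shares of 1/54 among Zuhair, Karim, Rashida.
Zuhair predeceased; the 1/54 allotted to Zuhair's branch passes to Zuhair's issue by representation.
The 1/54 is divided into 2 equal shares of 1/108 among Hanan, Dalia.
Hanan is living and takes 1/108.
Dalia is living and takes 1/108.
Karim is living and takes 1/54.
Rashida is living and takes 1/54.
Bashir is living and takes 1/18.
Maysoon is living and takes 1/18.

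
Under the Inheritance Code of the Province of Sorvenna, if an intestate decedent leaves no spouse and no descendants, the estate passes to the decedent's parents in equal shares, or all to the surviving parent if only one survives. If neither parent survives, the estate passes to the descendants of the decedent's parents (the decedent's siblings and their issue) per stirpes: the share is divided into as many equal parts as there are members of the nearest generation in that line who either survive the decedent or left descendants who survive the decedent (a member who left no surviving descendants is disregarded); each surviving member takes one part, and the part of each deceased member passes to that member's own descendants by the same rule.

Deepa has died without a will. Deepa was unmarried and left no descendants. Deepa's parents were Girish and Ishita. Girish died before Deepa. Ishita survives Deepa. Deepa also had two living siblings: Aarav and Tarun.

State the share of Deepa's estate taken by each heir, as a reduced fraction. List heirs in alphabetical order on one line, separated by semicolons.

Only one parent, Ishita, survives, so Ishita takes the entire estate. The siblings take nothing because a surviving parent has priority.

Ishita 1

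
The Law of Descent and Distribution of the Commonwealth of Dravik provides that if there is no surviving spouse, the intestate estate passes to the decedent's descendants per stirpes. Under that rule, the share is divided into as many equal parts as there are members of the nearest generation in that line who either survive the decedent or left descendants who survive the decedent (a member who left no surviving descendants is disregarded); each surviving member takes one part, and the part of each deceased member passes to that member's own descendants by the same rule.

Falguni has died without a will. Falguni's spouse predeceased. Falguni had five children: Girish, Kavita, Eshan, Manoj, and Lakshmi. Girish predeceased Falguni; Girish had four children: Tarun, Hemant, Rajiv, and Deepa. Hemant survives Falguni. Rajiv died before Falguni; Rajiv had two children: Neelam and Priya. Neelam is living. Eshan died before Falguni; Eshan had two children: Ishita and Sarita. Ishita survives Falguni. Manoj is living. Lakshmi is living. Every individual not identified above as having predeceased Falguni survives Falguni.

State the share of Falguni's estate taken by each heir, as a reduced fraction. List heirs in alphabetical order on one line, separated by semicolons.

There is no surviving spouse, so the entire estate passes to Falguni's descendants per stirpes.
The estate is divided into 5 equal shares of 1/5 among Girish, Kavita, Eshan, Manoj, Lakshmi.
Girish predeceased; the 1/5 allotted to Girish's branch passes to Girish's issue by representation.
The 1/5 is divided into 4 equal shares of 1/20 among Tarun, Hemant, Rajiv, Deepa.
Tarun is living and takes 1/20.
Hemant is living and takes 1/20.
Rajiv predeceased; the 1/20 allotted to Rajiv's branch passes to Rajiv's issue by representation.
The 1/20 is divided into 2 equal shares of 1/40 among Neelam, Priya.
Neelam is living and takes 1/40.
Priya is living and takes 1/40.
Deepa is living and takes 1/20.
Kavita is living and takes 1/5.
Eshan predeceased; the 1/5 allotted to Eshan's branch passes to Eshan's issue by representation.
The 1/5 is divided into 2 equal shares of 1/10 among Ishita, Sarita.
Ishita is living and takes 1/10.
Sarita is living and takes 1/10.
Manoj is living and takes 1/5.
Lakshmi is living and takes 1/5.

Deepa 1/20; Hemant 1/20; Ishita 1/10; Kavita 1/5; Lakshmi 1/5; Manoj 1/5; Neelam 1/40; Priya 1/40; Sarita 1/10; Tarun 1/20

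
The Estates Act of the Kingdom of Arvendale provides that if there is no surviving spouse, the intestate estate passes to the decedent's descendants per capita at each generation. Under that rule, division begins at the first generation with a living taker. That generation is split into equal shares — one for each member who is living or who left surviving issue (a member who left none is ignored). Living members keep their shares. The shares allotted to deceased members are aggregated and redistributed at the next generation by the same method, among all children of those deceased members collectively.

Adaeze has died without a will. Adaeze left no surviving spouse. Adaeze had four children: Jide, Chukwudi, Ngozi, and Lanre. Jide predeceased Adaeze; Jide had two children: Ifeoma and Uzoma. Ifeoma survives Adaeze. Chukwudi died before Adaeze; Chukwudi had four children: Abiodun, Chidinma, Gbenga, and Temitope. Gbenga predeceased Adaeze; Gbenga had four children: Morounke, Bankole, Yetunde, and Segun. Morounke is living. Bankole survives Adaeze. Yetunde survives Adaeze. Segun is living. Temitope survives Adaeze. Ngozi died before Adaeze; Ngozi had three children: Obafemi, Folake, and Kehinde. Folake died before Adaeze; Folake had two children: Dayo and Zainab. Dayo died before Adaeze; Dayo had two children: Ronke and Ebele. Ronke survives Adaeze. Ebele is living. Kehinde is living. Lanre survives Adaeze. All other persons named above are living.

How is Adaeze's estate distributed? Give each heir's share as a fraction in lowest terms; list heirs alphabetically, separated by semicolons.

Abiodun 1/12; Bankole 1/36; Chidinma 1/12; Ebele 1/72; Ifeoma 1/12; Kehinde 1/12; Lanre 1/4; Morounke 1/36; Obafemi 1/12; Ronke 1/72; Segun 1/36; Temitope 1/12; Uzoma 1/12; Yetunde 1/36; Zainab 1/36

There is no surviving spouse, so the entire estate passes to Adaeze's descendants per capita at each generation.
At generation 1 (Jide, Chukwudi, Ngozi, Lanre) there are 4 shares of (1)/4 = 1/4 each.
Living: Lanre — each takes 1/4.
Deceased: Jide, Chukwudi, and Ngozi. Their combined 3/4 is pooled and carried to generation 2.
At generation 2 (Ifeoma, Uzoma, Abiodun, Chidinma, Gbenga, Temitope, Obafemi, Folake, Kehinde) there are 9 shares of (3/4)/9 = 1/12 each.
Living: Ifeoma, Uzoma, Abiodun, Chidinma, Temitope, Obafemi, and Kehinde — each takes 1/12.
Deceased: Gbenga and Folake. Their combined 1/6 is pooled and carried to generation 3.
At generation 3 (Morounke, Bankole, Yetunde, Segun, Dayo, Zainab) there are 6 shares of (1/6)/6 = 1/36 each.
Living: Morounke, Bankole, Yetunde, Segun, and Zainab — each takes 1/36.
Deceased: Dayo. That 1/36 share is carried to generation 4.
At generation 4 (Ronke, Ebele) there are 2 shares of (1/36)/2 = 1/72 each.
Living: Ronke and Ebele — each takes 1/72.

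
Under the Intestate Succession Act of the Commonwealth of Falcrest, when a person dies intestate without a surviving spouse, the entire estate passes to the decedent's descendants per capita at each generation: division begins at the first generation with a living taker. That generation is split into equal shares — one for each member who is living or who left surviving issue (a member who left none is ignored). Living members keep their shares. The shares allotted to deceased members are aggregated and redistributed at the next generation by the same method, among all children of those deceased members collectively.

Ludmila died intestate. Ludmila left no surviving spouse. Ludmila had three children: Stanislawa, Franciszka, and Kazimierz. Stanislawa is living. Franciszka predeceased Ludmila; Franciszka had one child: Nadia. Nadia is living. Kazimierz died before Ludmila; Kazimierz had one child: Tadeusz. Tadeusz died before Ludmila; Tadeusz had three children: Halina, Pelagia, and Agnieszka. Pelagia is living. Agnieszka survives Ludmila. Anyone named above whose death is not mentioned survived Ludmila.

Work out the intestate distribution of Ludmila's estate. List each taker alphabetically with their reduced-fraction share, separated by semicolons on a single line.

Agnieszka 1/9; Halina 1/9; Nadia 1/3; Pelagia 1/9; Stanislawa 1/3

There is no surviving spouse, so the entire estate passes to Ludmila's descendants per capita at each generation.
At generation 1 (Stanislawa, Franciszka, Kazimierz) there are 3 shares of (1)/3 = 1/3 each.
Living: Stanislawa — each takes 1/3.
Deceased: Franciszka and Kazimierz. Their combined 2/3 is pooled and carried to generation 2.
At generation 2 (Nadia, Tadeusz) there are 2 shares of (2/3)/2 = 1/3 each.
Living: Nadia — each takes 1/3.
Deceased: Tadeusz. That 1/3 share is carried to generation 3.
At generation 3 (Halina, Pelagia, Agnieszka) there are 3 shares of (1/3)/3 = 1/9 each.
Living: Halina, Pelagia, and Agnieszka — each takes 1/9.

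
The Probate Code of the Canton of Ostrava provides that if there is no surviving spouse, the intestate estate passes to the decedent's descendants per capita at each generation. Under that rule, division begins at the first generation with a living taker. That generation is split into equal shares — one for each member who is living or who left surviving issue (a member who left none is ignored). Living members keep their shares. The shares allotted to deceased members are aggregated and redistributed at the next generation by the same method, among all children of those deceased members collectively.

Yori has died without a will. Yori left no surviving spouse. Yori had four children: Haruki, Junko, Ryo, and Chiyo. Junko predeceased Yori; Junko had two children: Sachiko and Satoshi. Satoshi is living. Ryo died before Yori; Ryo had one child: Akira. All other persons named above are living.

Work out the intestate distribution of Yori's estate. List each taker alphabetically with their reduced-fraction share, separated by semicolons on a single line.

There is no surviving spouse, so the entire estate passes to Yori's descendants per capita at each generation.
At generation 1 (Haruki, Junko, Ryo, Chiyo) there are 4 shares of (1)/4 = 1/4 each.
Living: Haruki and Chiyo — each takes 1/4.
Deceased: Junko and Ryo. Their combined 1/2 is pooled and carried to generation 2.
At generation 2 (Sachiko, Satoshi, Akira) there are 3 shares of (1/2)/3 = 1/6 each.
Living: Sachiko, Satoshi, and Akira — each takes 1/6.

Akira 1/6; Chiyo 1/4; Haruki 1/4; Sachiko 1/6; Satoshi 1/6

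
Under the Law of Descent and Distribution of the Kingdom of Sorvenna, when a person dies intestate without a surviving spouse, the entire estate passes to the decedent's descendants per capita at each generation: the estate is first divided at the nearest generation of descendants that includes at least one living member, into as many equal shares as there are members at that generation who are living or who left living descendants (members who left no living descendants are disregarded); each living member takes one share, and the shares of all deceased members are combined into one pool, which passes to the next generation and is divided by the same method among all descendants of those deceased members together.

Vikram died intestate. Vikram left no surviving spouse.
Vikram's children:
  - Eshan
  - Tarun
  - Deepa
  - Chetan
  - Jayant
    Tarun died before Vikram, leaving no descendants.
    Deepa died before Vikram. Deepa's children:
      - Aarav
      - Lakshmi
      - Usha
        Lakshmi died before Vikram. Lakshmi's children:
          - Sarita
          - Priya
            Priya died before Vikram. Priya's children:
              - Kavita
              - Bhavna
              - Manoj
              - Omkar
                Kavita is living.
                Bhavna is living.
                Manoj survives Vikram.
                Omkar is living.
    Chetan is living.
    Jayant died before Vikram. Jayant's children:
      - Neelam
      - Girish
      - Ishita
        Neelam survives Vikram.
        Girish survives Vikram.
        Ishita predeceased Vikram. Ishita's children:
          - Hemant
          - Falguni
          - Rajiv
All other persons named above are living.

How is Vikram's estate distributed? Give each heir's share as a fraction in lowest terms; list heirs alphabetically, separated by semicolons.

There is no surviving spouse, so the entire estate passes to Vikram's descendants per capita at each generation.
At generation 1 (Eshan, Deepa, Chetan, Jayant) there are 4 shares of (1)/4 = 1/4 each.
Living: Eshan and Chetan — each takes 1/4.
Deceased: Deepa and Jayant. Their combined 1/2 is pooled and carried to generation 2.
At generation 2 (Aarav, Lakshmi, Usha, Neelam, Girish, Ishita) there are 6 shares of (1/2)/6 = 1/12 each.
Living: Aarav, Usha, Neelam, and Girish — each takes 1/12.
Deceased: Lakshmi and Ishita. Their combined 1/6 is pooled and carried to generation 3.
At generation 3 (Sarita, Priya, Hemant, Falguni, Rajiv) there are 5 shares of (1/6)/5 = 1/30 each.
Living: Sarita, Hemant, Falguni, and Rajiv — each takes 1/30.
Deceased: Priya. That 1/30 share is carried to generation 4.
At generation 4 (Kavita, Bhavna, Manoj, Omkar) there are 4 shares of (1/30)/4 = 1/120 each.
Living: Kavita, Bhavna, Manoj, and Omkar — each takes 1/120.

Aarav 1/12; Bhavna 1/120; Chetan 1/4; Eshan 1/4; Falguni 1/30; Girish 1/12; Hemant 1/30; Kavita 1/120; Manoj 1/120; Neelam 1/12; Omkar 1/120; Rajiv 1/30; Sarita 1/30; Usha 1/12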